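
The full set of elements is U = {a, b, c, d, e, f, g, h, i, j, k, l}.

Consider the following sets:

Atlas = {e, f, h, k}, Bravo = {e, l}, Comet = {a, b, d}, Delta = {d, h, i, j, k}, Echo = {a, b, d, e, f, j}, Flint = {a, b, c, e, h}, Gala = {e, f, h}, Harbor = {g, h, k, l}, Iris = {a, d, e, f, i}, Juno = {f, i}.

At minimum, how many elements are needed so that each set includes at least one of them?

Take T = {d, e, f, k}. Each listed set contains at least one of these, so T is a hitting set of size 4.
No choice of 3 elements meets every set, so 4 is the minimum.

4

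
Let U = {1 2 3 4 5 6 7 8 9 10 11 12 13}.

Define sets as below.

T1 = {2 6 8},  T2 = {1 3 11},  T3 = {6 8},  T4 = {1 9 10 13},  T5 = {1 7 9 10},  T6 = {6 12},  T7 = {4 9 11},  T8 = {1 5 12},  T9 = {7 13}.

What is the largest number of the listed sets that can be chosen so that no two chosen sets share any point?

T3, T7, T8, T9 are pairwise disjoint (T3={6,8}; T7={4,9,11}; T8={1,5,12}; T9={7,13}).
Every remaining set overlaps one of these, and no 5 of the listed sets are pairwise disjoint, so 4 is the maximum.

4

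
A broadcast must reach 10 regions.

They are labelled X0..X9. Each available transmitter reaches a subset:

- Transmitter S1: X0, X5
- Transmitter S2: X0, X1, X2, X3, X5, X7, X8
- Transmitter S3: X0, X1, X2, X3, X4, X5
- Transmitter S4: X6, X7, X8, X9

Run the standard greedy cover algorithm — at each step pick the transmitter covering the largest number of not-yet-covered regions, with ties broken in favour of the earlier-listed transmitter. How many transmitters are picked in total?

3

Greedy: pick S2 (covers 7 new) → pick S4 (covers 2 new) → pick S3 (covers 1 new). Total picks: 3.
(The true minimum cover uses only 2 transmitters, so greedy is not optimal here.)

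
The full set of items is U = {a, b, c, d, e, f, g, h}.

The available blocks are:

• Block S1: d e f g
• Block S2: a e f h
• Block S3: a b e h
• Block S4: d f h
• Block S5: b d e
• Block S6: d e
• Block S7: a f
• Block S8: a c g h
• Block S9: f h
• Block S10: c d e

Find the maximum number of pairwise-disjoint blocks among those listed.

2

S6, S7 are pairwise disjoint (S6={d,e}; S7={a,f}).
Every remaining block overlaps one of these, and no 3 of the listed blocks are pairwise disjoint, so 2 is the maximum.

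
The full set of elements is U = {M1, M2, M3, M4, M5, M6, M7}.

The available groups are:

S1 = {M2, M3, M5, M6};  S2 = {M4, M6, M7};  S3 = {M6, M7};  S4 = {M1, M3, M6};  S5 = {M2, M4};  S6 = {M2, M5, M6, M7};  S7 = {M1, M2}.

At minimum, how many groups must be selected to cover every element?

3

S2, S4, and S6 cover everything between them: the union {M1, M2, M3, M4, M5, M6, M7} is all of U.
No 2 of the 7 groups cover everything (all 21 combinations miss at least one element), so 3 is optimal.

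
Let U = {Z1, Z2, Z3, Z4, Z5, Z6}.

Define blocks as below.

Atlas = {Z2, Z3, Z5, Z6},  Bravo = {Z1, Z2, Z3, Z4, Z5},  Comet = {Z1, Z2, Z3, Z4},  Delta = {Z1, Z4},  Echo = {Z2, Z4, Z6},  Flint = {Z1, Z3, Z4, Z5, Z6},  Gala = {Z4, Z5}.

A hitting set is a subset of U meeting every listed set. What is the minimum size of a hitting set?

H = {Z4, Z6} meets every block (each contains at least one member of H), and |H| = 2.
The blocks Atlas, Delta are pairwise disjoint, so any hitting set needs a separate point for each — at least 2. Hence 2 is optimal.

2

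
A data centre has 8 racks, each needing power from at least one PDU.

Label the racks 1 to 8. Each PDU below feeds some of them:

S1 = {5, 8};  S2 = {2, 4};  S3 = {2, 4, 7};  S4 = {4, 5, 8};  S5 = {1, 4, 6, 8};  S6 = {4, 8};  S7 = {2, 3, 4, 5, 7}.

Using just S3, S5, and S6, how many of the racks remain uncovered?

Union of S3, S5, S6 = {1, 2, 4, 6, 7, 8}.
Not covered: 3, 5 — 2 racks.

2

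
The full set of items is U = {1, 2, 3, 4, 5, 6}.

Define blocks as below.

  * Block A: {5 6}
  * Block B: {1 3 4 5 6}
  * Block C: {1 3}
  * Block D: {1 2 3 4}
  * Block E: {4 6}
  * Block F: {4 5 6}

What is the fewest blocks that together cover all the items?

D and F together: D ∪ F = {1, 2, 3, 4, 5, 6} — every item is covered.
No single block has all 6 items (the largest, B, has 5), so 2 is optimal.

2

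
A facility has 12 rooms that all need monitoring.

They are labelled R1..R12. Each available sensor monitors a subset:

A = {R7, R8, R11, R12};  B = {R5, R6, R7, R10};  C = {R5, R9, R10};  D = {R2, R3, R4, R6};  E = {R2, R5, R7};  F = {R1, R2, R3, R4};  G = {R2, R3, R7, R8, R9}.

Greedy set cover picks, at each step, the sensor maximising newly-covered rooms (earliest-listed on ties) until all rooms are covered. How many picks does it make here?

Greedy: pick G (covers 5 new) → pick B (covers 3 new) → pick A (covers 2 new) → pick F (covers 2 new). Total picks: 4.

4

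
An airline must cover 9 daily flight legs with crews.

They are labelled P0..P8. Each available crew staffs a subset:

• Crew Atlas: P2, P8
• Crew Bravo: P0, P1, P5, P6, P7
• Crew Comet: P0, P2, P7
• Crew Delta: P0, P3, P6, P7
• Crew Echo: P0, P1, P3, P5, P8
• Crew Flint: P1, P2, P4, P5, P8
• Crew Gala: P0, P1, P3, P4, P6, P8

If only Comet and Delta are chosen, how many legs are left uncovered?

4

Union of Comet, Delta = {P0, P2, P3, P6, P7}.
Not covered: P1, P4, P5, P8 — 4 legs.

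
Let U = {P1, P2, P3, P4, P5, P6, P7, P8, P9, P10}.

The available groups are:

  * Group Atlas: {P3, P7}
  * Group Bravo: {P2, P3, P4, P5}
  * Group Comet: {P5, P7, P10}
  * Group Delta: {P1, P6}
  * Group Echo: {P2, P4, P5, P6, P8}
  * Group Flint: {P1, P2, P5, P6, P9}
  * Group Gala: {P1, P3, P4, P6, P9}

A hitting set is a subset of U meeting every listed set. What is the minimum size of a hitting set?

3

H = {P1, P5, P7} meets every group (each contains at least one member of H), and |H| = 3.
No choice of 2 items meets every group, so 3 is the minimum.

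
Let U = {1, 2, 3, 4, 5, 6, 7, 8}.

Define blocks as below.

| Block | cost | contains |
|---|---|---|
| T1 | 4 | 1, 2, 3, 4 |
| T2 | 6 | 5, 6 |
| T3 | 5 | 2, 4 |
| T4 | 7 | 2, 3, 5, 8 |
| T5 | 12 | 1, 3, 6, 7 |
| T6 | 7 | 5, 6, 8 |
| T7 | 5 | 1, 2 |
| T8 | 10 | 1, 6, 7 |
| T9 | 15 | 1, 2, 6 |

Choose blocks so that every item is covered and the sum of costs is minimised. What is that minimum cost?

21

T1, T4, T8 together cover every item (T1 ∪ T4 ∪ T8 = {1, 2, 3, 4, 5, 6, 7, 8}); total cost 4 + 7 + 10 = 21.
No covering selection has total cost below 21.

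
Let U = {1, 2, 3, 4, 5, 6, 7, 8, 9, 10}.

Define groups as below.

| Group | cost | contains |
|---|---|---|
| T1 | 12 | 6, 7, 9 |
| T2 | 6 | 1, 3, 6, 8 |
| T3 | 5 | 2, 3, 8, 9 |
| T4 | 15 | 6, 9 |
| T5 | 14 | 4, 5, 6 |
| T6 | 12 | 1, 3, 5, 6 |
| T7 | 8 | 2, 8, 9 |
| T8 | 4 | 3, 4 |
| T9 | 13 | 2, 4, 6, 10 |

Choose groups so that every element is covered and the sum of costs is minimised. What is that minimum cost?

42

T1, T3, T6, T9 together cover every element (T1 ∪ T3 ∪ T6 ∪ T9 = {1, 2, 3, 4, 5, 6, 7, 8, 9, 10}); total cost 12 + 5 + 12 + 13 = 42.
The greedy pick T3, T2, T8, T1, T6, T9 costs 52; no covering selection beats 42.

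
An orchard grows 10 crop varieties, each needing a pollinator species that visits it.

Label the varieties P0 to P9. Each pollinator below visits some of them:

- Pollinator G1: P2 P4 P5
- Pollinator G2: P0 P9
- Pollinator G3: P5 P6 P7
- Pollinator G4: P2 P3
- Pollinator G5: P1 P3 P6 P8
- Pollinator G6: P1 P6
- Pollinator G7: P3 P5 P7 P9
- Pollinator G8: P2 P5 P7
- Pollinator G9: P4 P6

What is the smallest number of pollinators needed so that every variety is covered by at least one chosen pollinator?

Take {G1, G2, G5, G8}. Their union is {P0, P1, P2, P3, P4, P5, P6, P7, P8, P9}, which is all 10 varieties.
No 3 of the 9 pollinators cover everything (all 84 combinations miss at least one variety), so 4 is optimal.

4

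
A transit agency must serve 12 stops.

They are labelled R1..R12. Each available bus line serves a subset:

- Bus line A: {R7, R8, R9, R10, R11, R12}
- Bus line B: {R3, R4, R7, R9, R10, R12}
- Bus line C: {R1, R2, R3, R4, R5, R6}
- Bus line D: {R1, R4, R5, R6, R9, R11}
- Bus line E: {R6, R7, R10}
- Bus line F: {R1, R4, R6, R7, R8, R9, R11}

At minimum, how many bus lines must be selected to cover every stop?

2

A and C together: A ∪ C = {R1, R2, R3, R4, R5, R6, R7, R8, R9, R10, R11, R12} — every stop is covered.
No single bus line has all 12 stops (the largest, F, has 7), so 2 is optimal.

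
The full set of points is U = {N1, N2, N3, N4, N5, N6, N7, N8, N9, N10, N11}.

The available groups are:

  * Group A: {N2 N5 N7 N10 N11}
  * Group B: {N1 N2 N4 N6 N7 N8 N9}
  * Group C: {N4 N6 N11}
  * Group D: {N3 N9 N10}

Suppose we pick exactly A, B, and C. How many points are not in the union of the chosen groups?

1

Union of A, B, C = {N1, N2, N4, N5, N6, N7, N8, N9, N10, N11}.
Not covered: N3 — 1 point.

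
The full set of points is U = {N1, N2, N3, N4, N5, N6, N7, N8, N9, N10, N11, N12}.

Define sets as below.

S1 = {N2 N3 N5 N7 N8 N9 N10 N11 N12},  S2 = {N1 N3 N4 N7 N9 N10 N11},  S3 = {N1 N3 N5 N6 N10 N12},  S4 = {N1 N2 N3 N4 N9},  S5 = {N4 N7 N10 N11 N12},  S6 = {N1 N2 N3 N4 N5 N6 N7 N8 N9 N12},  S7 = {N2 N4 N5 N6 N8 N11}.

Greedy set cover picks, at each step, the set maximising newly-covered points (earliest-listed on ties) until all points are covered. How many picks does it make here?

2

Greedy: pick S6 (covers 10 new) → pick S1 (covers 2 new). Total picks: 2.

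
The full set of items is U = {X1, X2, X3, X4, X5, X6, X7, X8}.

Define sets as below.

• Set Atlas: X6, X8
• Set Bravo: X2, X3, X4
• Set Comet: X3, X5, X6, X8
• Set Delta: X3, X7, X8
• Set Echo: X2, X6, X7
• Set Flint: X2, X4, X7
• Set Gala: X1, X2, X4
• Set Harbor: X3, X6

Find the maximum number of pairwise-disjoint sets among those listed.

Atlas, Flint are pairwise disjoint (Atlas={X6,X8}; Flint={X2,X4,X7}).
Every remaining set overlaps one of these, and no 3 of the listed sets are pairwise disjoint, so 2 is the maximum.

2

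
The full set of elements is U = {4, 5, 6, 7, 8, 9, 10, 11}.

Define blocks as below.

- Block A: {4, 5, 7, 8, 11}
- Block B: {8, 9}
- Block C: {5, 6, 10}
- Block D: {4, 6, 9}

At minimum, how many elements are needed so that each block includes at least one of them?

2

H = {5, 9} meets every block (each contains at least one member of H), and |H| = 2.
The blocks B, C are pairwise disjoint, so any hitting set needs a separate element for each — at least 2. Hence 2 is optimal.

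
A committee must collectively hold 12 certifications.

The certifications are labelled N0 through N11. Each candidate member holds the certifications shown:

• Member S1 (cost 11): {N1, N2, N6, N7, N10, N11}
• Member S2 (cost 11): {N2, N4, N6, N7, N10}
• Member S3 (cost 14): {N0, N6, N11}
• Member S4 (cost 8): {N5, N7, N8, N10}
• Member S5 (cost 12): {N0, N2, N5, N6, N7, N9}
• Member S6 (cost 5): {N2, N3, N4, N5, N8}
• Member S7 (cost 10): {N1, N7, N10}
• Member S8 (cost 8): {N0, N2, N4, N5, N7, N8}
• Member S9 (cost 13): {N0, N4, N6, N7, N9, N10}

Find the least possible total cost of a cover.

28

S1, S5, S6 together cover every certification (S1 ∪ S5 ∪ S6 = {N0, N1, N2, N3, N4, N5, N6, N7, N8, N9, N10, N11}); total cost 11 + 12 + 5 = 28.
No covering selection has total cost below 28.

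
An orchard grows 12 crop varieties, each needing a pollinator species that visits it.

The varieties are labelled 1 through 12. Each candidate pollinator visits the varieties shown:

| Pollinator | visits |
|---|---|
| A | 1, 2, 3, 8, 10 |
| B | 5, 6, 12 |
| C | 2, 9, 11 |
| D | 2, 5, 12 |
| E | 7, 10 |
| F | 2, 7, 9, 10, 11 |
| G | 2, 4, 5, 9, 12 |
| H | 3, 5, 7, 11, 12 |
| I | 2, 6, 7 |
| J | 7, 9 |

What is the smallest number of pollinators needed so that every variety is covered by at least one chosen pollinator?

A and B and F and G together: A ∪ B ∪ F ∪ G = {1, 2, 3, 4, 5, 6, 7, 8, 9, 10, 11, 12} — every variety is covered.
No 3 of the 10 pollinators cover everything (all 120 combinations miss at least one variety), so 4 is optimal.

4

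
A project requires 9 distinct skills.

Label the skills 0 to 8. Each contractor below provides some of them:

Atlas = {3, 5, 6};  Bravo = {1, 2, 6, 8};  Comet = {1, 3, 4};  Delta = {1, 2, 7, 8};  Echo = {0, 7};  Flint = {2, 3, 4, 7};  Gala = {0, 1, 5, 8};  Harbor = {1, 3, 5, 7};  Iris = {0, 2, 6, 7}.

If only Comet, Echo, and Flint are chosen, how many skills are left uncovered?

3

Union of Comet, Echo, Flint = {0, 1, 2, 3, 4, 7}.
Not covered: 5, 6, 8 — 3 skills.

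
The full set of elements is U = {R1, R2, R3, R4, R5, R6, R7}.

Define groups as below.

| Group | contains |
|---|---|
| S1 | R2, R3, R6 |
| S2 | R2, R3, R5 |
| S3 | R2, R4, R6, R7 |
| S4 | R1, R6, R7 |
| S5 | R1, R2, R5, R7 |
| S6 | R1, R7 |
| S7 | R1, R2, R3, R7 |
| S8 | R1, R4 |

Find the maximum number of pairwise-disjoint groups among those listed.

S1, S8 are pairwise disjoint (S1={R2,R3,R6}; S8={R1,R4}).
Every remaining group overlaps one of these, and no 3 of the listed groups are pairwise disjoint, so 2 is the maximum.

2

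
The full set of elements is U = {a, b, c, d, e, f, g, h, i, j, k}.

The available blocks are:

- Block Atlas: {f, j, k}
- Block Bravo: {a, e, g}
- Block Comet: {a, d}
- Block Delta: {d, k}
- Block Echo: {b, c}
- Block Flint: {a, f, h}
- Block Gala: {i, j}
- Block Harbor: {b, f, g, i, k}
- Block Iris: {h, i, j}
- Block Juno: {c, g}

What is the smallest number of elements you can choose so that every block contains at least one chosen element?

T = {a, c, j, k} meets every block (each contains at least one member of T), and |T| = 4.
The blocks Delta, Echo, Flint, Gala are pairwise disjoint, so any hitting set needs a separate element for each — at least 4. Hence 4 is optimal.

4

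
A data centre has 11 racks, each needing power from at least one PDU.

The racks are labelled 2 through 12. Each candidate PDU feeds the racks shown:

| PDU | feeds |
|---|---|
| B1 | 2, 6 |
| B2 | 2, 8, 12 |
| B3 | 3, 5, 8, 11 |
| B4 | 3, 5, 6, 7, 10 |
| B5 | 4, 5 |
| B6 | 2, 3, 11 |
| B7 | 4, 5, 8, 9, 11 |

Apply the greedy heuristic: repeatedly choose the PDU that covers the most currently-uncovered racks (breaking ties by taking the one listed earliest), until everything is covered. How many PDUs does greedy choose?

Greedy: pick B4 (covers 5 new) → pick B7 (covers 4 new) → pick B2 (covers 2 new). Total picks: 3.

3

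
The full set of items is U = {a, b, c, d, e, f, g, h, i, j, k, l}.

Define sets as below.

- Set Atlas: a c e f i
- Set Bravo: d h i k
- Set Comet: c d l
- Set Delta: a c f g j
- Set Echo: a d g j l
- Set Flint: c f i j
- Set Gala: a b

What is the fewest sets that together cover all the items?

4

Atlas and Bravo and Echo and Gala together: Atlas ∪ Bravo ∪ Echo ∪ Gala = {a, b, c, d, e, f, g, h, i, j, k, l} — every item is covered.
Only Gala contains b, so Gala is forced; the remaining 10 items need at least 3 more sets (each remaining set adds at most 4) — so at least 4 sets are needed, and 4 is optimal.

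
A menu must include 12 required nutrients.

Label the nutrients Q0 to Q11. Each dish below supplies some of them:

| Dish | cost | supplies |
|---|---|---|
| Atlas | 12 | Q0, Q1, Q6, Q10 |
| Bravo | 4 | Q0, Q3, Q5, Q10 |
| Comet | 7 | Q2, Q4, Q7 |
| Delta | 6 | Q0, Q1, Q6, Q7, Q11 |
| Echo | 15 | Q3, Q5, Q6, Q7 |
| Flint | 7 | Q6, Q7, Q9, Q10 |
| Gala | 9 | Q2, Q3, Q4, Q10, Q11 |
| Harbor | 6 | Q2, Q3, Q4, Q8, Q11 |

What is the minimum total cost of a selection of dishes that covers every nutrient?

23

Bravo, Delta, Flint, Harbor together cover every nutrient (Bravo ∪ Delta ∪ Flint ∪ Harbor = {Q0, Q1, Q2, Q3, Q4, Q5, Q6, Q7, Q8, Q9, Q10, Q11}); total cost 4 + 6 + 7 + 6 = 23.
No covering selection has total cost below 23.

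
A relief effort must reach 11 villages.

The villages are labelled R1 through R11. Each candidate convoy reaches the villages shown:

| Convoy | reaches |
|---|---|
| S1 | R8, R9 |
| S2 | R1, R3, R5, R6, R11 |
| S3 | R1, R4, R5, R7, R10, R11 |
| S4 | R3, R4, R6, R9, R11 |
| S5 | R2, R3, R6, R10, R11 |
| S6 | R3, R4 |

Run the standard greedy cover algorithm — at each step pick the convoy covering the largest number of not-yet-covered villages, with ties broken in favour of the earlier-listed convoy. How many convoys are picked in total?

4

Greedy: pick S3 (covers 6 new) → pick S4 (covers 3 new) → pick S1 (covers 1 new) → pick S5 (covers 1 new). Total picks: 4.
(The true minimum cover uses only 3 convoys, so greedy is not optimal here.)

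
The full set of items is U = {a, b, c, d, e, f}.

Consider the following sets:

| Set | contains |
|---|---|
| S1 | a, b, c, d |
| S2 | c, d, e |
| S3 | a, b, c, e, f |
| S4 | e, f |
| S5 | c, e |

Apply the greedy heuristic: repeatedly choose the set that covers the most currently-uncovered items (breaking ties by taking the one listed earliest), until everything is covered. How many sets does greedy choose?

2

Greedy: pick S3 (covers 5 new) → pick S1 (covers 1 new). Total picks: 2.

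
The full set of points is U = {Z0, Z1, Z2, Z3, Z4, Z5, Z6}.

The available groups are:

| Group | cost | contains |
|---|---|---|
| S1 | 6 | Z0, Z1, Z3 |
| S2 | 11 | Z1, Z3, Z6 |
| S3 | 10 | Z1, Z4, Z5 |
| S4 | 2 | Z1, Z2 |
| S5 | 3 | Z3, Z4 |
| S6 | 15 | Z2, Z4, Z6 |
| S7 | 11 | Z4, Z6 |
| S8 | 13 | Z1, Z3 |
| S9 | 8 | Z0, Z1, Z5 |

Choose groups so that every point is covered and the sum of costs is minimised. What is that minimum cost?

S2, S4, S5, S9 together cover every point (S2 ∪ S4 ∪ S5 ∪ S9 = {Z0, Z1, Z2, Z3, Z4, Z5, Z6}); total cost 11 + 2 + 3 + 8 = 24.
No covering selection has total cost below 24.

24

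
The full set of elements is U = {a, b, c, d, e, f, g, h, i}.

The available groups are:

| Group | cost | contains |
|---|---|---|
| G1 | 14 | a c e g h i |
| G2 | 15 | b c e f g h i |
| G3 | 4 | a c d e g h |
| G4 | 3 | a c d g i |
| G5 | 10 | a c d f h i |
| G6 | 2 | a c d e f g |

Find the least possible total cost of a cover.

17

G2, G6 together cover every element (G2 ∪ G6 = {a, b, c, d, e, f, g, h, i}); total cost 15 + 2 = 17.
The greedy pick G6, G4, G3, G2 costs 24; no covering selection beats 17.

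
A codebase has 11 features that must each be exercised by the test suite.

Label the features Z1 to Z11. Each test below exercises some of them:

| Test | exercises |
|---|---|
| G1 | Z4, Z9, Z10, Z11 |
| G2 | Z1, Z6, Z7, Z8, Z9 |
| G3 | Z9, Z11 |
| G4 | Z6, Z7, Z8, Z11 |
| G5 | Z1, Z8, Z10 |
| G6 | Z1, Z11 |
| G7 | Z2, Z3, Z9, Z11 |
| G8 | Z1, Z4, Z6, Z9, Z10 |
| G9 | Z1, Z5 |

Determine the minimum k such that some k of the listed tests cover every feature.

4

G1 and G4 and G7 and G9 together: G1 ∪ G4 ∪ G7 ∪ G9 = {Z1, Z2, Z3, Z4, Z5, Z6, Z7, Z8, Z9, Z10, Z11} — every feature is covered.
Only G9 contains Z5, so G9 is forced; the remaining 9 features need at least 3 more tests (each remaining test adds at most 4) — so at least 4 tests are needed, and 4 is optimal.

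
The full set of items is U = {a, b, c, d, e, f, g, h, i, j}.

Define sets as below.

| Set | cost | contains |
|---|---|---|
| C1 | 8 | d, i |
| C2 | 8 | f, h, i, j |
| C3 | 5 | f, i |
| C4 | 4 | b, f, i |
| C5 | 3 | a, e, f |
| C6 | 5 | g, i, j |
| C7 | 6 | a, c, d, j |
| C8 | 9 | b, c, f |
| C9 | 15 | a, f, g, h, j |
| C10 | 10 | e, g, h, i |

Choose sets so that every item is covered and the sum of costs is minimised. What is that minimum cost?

C4, C7, C10 together cover every item (C4 ∪ C7 ∪ C10 = {a, b, c, d, e, f, g, h, i, j}); total cost 4 + 6 + 10 = 20.
The greedy pick C5, C6, C7, C4, C2 costs 26; no covering selection beats 20.

20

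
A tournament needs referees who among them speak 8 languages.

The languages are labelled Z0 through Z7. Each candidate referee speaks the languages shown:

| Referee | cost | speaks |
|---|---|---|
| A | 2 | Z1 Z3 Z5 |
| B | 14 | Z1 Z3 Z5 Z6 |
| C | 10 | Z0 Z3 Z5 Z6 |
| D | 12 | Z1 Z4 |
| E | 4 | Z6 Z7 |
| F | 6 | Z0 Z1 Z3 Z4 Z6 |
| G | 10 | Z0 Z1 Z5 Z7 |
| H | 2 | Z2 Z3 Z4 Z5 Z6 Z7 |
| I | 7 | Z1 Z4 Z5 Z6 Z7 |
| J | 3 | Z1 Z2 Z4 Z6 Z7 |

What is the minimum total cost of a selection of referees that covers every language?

F, H together cover every language (F ∪ H = {Z0, Z1, Z2, Z3, Z4, Z5, Z6, Z7}); total cost 6 + 2 = 8.
The greedy pick H, A, F costs 10; no covering selection beats 8.

8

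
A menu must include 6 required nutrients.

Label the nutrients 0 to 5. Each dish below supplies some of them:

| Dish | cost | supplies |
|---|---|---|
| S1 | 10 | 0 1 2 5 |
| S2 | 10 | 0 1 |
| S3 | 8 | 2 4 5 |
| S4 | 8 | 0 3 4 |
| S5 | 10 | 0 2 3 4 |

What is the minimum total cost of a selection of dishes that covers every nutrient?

S1, S4 together cover every nutrient (S1 ∪ S4 = {0, 1, 2, 3, 4, 5}); total cost 10 + 8 = 18.
No covering selection has total cost below 18.

18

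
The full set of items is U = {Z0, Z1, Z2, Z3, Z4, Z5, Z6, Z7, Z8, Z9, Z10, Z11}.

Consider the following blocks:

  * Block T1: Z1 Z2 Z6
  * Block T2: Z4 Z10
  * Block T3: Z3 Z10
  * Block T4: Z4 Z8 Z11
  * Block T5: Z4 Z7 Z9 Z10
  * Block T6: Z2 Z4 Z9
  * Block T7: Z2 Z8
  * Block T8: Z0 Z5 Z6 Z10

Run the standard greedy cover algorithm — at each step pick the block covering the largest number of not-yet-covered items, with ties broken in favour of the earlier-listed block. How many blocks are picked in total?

Greedy: pick T5 (covers 4 new) → pick T1 (covers 3 new) → pick T4 (covers 2 new) → pick T8 (covers 2 new) → pick T3 (covers 1 new). Total picks: 5.

5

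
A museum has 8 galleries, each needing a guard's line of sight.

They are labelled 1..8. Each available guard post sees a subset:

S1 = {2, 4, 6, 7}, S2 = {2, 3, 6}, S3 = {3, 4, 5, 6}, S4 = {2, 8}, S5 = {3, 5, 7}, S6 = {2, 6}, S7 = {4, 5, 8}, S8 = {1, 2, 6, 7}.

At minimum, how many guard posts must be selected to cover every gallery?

S2 and S7 and S8 together: S2 ∪ S7 ∪ S8 = {1, 2, 3, 4, 5, 6, 7, 8} — every gallery is covered.
Only S8 contains 1, so S8 is forced; the remaining 4 galleries need at least 2 more guard posts (each remaining guard post adds at most 3) — so at least 3 guard posts are needed, and 3 is optimal.

3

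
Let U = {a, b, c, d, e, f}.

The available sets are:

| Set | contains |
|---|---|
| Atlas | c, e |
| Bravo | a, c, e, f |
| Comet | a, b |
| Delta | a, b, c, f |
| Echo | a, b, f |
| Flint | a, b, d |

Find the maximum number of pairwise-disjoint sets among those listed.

2

Atlas, Flint are pairwise disjoint (Atlas={c,e}; Flint={a,b,d}).
Every remaining set overlaps one of these, and no 3 of the listed sets are pairwise disjoint, so 2 is the maximum.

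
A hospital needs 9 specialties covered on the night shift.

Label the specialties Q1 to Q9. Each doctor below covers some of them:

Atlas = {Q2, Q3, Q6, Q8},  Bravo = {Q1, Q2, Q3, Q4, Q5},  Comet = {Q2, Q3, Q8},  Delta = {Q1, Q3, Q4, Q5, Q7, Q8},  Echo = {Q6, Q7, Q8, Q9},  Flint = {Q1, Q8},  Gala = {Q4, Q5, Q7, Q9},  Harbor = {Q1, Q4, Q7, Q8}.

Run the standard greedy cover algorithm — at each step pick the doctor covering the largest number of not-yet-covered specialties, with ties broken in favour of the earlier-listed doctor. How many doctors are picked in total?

3

Greedy: pick Delta (covers 6 new) → pick Atlas (covers 2 new) → pick Echo (covers 1 new). Total picks: 3.
(The true minimum cover uses only 2 doctors, so greedy is not optimal here.)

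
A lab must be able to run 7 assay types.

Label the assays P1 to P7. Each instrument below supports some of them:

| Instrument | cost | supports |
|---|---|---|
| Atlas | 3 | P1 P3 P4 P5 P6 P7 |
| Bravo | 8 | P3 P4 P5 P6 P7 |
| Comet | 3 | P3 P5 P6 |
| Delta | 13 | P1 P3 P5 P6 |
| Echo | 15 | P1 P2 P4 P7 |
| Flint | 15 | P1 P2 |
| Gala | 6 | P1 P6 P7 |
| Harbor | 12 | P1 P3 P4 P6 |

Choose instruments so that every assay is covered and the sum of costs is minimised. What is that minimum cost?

18

Atlas, Echo together cover every assay (Atlas ∪ Echo = {P1, P2, P3, P4, P5, P6, P7}); total cost 3 + 15 = 18.
No covering selection has total cost below 18.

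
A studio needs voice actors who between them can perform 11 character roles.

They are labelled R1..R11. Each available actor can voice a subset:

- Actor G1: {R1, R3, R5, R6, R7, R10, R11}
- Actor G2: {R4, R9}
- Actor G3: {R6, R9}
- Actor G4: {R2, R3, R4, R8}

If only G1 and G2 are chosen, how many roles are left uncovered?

2

Union of G1, G2 = {R1, R3, R4, R5, R6, R7, R9, R10, R11}.
Not covered: R2, R8 — 2 roles.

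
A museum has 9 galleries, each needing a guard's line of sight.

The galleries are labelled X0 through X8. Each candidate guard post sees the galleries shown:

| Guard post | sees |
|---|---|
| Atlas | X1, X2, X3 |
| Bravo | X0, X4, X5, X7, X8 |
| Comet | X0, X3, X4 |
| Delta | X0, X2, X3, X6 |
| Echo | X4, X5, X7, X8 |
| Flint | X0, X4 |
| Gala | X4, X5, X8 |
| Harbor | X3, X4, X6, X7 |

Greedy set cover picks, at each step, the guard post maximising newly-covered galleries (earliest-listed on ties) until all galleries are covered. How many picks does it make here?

3

Greedy: pick Bravo (covers 5 new) → pick Atlas (covers 3 new) → pick Delta (covers 1 new). Total picks: 3.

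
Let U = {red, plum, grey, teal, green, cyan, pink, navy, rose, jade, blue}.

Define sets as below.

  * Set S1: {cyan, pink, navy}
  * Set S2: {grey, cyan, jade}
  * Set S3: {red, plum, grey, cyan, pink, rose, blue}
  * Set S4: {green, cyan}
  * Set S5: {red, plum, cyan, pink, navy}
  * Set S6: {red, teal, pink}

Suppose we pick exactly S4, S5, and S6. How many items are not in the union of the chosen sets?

4

Union of S4, S5, S6 = {red, plum, teal, green, cyan, pink, navy}.
Not covered: grey, rose, jade, blue — 4 items.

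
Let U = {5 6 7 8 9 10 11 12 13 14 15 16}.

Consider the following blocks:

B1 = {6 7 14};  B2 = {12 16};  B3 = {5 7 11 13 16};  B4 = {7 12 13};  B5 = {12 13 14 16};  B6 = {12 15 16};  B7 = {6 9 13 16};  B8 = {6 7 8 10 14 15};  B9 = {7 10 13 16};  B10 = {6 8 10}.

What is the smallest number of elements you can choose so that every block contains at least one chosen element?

3

Take H = {6, 7, 12}. Each listed block contains at least one of these, so H is a hitting set of size 3.
No choice of 2 elements meets every block, so 3 is the minimum.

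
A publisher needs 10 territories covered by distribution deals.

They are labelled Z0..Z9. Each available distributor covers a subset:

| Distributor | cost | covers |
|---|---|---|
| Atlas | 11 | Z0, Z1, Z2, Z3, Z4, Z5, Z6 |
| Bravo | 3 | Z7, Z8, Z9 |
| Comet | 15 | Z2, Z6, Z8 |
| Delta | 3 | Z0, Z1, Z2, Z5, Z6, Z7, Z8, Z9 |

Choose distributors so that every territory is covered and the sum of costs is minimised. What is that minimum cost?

14

Atlas, Bravo together cover every territory (Atlas ∪ Bravo = {Z0, Z1, Z2, Z3, Z4, Z5, Z6, Z7, Z8, Z9}); total cost 11 + 3 = 14.
No covering selection has total cost below 14.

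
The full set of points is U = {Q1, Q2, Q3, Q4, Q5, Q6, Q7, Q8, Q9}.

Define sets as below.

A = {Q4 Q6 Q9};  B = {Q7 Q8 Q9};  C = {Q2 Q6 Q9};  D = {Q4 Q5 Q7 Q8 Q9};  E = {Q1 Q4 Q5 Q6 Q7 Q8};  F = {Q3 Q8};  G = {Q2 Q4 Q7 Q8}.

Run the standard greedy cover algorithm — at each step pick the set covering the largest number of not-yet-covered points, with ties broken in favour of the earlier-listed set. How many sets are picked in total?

3

Greedy: pick E (covers 6 new) → pick C (covers 2 new) → pick F (covers 1 new). Total picks: 3.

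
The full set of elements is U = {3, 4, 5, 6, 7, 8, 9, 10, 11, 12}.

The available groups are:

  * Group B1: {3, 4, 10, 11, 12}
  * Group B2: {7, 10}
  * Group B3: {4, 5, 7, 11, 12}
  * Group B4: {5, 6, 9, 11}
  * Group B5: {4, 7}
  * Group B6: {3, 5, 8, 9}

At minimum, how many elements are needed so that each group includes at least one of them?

3

Take H = {7, 9, 11}. Each listed group contains at least one of these, so H is a hitting set of size 3.
No choice of 2 elements meets every group, so 3 is the minimum.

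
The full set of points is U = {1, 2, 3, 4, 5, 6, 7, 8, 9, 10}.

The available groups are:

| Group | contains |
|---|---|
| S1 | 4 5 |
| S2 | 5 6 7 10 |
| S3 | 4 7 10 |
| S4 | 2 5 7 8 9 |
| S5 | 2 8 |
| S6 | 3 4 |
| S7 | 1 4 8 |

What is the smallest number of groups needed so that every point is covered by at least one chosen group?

4

Take {S2, S4, S6, S7}. Their union is {1, 2, 3, 4, 5, 6, 7, 8, 9, 10}, which is all 10 points.
Only S4 contains 9, so S4 is forced; the remaining 5 points need at least 3 more groups (each remaining group adds at most 2) — so at least 4 groups are needed, and 4 is optimal.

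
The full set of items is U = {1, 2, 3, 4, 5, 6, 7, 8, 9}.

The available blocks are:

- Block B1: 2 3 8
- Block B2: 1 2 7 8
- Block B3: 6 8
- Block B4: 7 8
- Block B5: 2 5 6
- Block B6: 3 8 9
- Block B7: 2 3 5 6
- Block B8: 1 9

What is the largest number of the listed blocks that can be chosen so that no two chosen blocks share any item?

B4, B5, B8 are pairwise disjoint (B4={7,8}; B5={2,5,6}; B8={1,9}).
Every remaining block overlaps one of these, and no 4 of the listed blocks are pairwise disjoint, so 3 is the maximum.

3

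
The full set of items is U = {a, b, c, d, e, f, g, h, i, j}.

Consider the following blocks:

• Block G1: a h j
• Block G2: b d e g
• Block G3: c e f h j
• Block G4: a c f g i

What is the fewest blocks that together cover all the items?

3

G2, G3, and G4 cover everything between them: the union {a, b, c, d, e, f, g, h, i, j} is all of U.
Only G2 contains b, so G2 is forced; the remaining 6 items need at least 2 more blocks (each remaining block adds at most 4) — so at least 3 blocks are needed, and 3 is optimal.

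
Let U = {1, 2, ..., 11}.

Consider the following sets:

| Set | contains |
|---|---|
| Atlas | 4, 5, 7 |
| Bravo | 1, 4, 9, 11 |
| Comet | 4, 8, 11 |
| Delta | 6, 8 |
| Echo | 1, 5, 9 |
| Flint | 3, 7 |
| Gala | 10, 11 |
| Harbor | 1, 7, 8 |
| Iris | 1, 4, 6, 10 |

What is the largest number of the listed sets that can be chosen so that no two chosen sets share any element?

Delta, Echo, Flint, Gala are pairwise disjoint (Delta={6,8}; Echo={1,5,9}; Flint={3,7}; Gala={10,11}).
Every remaining set overlaps one of these, and no 5 of the listed sets are pairwise disjoint, so 4 is the maximum.

4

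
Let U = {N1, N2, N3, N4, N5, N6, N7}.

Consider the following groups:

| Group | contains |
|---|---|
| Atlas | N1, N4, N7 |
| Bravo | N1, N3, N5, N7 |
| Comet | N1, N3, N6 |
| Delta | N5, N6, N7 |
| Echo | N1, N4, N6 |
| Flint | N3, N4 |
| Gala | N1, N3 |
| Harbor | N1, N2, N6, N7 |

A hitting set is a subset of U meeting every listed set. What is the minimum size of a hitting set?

3

H = {N3, N4, N7} meets every group (each contains at least one member of H), and |H| = 3.
No choice of 2 items meets every group, so 3 is the minimum.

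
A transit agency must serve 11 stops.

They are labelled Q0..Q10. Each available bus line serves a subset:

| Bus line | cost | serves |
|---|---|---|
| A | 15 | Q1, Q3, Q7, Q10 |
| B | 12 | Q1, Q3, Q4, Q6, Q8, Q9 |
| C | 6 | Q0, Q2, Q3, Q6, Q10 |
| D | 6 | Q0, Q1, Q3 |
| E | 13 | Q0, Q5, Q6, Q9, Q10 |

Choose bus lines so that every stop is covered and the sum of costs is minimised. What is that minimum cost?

A, B, C, E together cover every stop (A ∪ B ∪ C ∪ E = {Q0, Q1, Q2, Q3, Q4, Q5, Q6, Q7, Q8, Q9, Q10}); total cost 15 + 12 + 6 + 13 = 46.
No covering selection has total cost below 46.

46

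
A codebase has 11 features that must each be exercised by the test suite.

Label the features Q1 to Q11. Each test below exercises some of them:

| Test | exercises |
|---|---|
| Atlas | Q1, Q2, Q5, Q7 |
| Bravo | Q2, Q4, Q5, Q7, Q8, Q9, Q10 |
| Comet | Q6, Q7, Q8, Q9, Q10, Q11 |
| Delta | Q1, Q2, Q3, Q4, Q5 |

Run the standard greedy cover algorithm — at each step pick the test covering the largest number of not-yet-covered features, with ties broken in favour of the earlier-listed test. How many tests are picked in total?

Greedy: pick Bravo (covers 7 new) → pick Comet (covers 2 new) → pick Delta (covers 2 new). Total picks: 3.
(The true minimum cover uses only 2 tests, so greedy is not optimal here.)

3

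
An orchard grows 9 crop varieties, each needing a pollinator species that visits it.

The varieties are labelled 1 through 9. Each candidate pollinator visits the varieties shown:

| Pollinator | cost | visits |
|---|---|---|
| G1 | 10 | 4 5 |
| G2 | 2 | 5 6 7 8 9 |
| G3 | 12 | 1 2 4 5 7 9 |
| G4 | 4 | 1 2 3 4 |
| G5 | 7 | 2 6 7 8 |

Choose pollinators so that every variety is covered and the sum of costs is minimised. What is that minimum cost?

G2, G4 together cover every variety (G2 ∪ G4 = {1, 2, 3, 4, 5, 6, 7, 8, 9}); total cost 2 + 4 = 6.
No covering selection has total cost below 6.

6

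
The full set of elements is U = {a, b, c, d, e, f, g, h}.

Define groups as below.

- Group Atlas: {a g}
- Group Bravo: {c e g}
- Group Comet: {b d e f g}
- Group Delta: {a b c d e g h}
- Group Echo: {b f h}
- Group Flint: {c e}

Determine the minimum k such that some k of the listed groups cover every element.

2

Take {Comet, Delta}. Their union is {a, b, c, d, e, f, g, h}, which is all 8 elements.
No single group has all 8 elements (the largest, Delta, has 7), so 2 is optimal.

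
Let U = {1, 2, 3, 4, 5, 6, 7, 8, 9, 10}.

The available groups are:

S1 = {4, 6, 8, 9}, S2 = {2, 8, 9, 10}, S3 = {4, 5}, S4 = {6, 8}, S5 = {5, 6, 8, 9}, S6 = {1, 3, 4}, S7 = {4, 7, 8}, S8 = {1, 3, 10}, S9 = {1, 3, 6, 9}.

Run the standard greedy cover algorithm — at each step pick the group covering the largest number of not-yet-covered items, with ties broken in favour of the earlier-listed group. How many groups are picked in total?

Greedy: pick S1 (covers 4 new) → pick S8 (covers 3 new) → pick S2 (covers 1 new) → pick S3 (covers 1 new) → pick S7 (covers 1 new). Total picks: 5.
(The true minimum cover uses only 4 groups, so greedy is not optimal here.)

5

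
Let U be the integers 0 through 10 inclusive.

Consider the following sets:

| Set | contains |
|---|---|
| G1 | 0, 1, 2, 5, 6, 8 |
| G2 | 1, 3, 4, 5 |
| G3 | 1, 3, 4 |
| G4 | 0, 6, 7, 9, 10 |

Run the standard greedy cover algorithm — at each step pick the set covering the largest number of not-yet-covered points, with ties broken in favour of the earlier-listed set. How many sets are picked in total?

Greedy: pick G1 (covers 6 new) → pick G4 (covers 3 new) → pick G2 (covers 2 new). Total picks: 3.

3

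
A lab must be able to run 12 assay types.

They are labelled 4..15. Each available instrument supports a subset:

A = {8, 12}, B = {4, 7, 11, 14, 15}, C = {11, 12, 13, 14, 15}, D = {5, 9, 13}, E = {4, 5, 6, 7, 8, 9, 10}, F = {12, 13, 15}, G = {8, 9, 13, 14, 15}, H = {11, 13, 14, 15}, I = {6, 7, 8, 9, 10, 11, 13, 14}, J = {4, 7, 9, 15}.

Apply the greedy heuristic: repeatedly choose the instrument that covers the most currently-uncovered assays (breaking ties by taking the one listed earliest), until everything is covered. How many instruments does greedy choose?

4

Greedy: pick I (covers 8 new) → pick B (covers 2 new) → pick A (covers 1 new) → pick D (covers 1 new). Total picks: 4.
(The true minimum cover uses only 2 instruments, so greedy is not optimal here.)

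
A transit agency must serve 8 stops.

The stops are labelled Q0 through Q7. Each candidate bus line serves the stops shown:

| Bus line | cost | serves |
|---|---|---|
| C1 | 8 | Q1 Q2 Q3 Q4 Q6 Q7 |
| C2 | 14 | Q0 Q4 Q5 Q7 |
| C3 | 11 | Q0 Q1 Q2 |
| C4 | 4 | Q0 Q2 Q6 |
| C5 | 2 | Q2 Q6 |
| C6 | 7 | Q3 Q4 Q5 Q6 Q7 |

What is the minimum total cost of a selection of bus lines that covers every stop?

18

C3, C6 together cover every stop (C3 ∪ C6 = {Q0, Q1, Q2, Q3, Q4, Q5, Q6, Q7}); total cost 11 + 7 = 18.
The greedy pick C5, C6, C4, C1 costs 21; no covering selection beats 18.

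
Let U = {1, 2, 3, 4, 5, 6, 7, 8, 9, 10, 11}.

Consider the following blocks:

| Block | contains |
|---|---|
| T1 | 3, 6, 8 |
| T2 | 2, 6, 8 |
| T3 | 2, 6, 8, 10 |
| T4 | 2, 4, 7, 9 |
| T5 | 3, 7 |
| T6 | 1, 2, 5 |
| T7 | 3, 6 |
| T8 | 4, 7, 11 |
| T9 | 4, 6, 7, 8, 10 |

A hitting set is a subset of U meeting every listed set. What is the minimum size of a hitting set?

3

The 3 elements {2, 3, 4} hit every block.
The blocks T1, T6, T8 are pairwise disjoint, so any hitting set needs a separate element for each — at least 3. Hence 3 is optimal.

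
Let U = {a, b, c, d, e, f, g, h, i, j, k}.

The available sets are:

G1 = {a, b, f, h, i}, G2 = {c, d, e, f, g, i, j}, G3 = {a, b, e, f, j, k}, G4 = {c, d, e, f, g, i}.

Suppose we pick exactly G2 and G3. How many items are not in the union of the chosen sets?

1

Union of G2, G3 = {a, b, c, d, e, f, g, i, j, k}.
Not covered: h — 1 item.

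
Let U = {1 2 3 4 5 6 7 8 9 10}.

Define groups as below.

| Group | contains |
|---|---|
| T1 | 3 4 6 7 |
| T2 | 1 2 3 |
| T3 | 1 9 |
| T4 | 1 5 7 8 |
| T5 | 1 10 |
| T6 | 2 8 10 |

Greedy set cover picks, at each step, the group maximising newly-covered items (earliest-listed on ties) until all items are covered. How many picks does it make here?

4

Greedy: pick T1 (covers 4 new) → pick T4 (covers 3 new) → pick T6 (covers 2 new) → pick T3 (covers 1 new). Total picks: 4.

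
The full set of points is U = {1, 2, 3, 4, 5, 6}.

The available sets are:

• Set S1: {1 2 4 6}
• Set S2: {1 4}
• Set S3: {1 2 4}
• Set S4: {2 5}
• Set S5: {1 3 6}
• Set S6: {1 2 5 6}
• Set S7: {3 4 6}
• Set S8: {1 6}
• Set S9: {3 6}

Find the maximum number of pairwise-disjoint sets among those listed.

S2, S4, S9 are pairwise disjoint (S2={1,4}; S4={2,5}; S9={3,6}).
Every remaining set overlaps one of these, and no 4 of the listed sets are pairwise disjoint, so 3 is the maximum.

3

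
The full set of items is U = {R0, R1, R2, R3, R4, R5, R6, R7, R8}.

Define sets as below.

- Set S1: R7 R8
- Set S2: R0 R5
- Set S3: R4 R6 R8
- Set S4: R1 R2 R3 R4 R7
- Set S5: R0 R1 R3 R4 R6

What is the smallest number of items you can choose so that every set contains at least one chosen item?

3

H = {R3, R5, R8} meets every set (each contains at least one member of H), and |H| = 3.
No choice of 2 items meets every set, so 3 is the minimum.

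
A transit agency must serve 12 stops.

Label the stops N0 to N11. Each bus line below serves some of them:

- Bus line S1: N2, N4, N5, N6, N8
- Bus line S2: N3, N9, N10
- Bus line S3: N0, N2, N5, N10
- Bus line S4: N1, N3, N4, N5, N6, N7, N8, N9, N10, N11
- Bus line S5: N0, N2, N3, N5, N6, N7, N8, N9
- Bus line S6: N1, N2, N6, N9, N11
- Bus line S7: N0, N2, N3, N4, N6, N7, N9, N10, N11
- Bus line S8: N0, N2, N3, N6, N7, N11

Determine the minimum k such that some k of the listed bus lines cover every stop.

S4 and S7 together: S4 ∪ S7 = {N0, N1, N2, N3, N4, N5, N6, N7, N8, N9, N10, N11} — every stop is covered.
No single bus line has all 12 stops (the largest, S4, has 10), so 2 is optimal.

2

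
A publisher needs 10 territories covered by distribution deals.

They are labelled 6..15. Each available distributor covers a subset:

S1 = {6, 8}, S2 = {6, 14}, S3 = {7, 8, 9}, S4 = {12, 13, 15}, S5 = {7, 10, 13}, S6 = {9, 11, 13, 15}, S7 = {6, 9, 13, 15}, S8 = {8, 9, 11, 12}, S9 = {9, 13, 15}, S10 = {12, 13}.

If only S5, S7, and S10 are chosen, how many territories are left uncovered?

Union of S5, S7, S10 = {6, 7, 9, 10, 12, 13, 15}.
Not covered: 8, 11, 14 — 3 territories.

3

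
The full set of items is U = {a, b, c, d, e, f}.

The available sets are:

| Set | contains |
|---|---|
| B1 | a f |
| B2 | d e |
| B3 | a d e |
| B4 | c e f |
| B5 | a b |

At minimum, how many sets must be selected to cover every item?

3

Take {B3, B4, B5}. Their union is {a, b, c, d, e, f}, which is all 6 items.
Only B5 contains b, so B5 is forced; the remaining 4 items need at least 2 more sets (each remaining set adds at most 3) — so at least 3 sets are needed, and 3 is optimal.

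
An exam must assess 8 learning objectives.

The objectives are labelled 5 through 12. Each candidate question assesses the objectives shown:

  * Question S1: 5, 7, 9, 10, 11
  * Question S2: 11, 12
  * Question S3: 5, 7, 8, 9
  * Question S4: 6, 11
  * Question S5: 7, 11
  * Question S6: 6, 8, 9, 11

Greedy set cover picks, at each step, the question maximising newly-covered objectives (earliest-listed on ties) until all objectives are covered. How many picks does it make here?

Greedy: pick S1 (covers 5 new) → pick S6 (covers 2 new) → pick S2 (covers 1 new). Total picks: 3.

3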